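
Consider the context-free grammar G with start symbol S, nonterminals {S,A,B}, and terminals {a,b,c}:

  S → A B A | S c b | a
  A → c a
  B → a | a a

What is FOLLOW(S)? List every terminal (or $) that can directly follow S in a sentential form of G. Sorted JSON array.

FIRST iteration:
round 1:
  A via A→c a: +{c}
  B via B→a: +{a}
  S via S→A B A: +{c}
  S via S→a: +{a}
  FIRST[S]={a,c}  FIRST[A]={c}  FIRST[B]={a}
round 2: (stable)
  FIRST[S]={a,c}  FIRST[A]={c}  FIRST[B]={a}

FOLLOW iteration:
seed FOLLOW(S) with $
[1]
  S→A B A: FOLLOW(A) ⊇ FIRST(B) = {a}; new: +{a}
  S→A B A: FOLLOW(B) ⊇ FIRST(A) = {c}; new: +{c}
  S→A B A: FOLLOW(A) ⊇ FOLLOW(S) ⊇ {$}; new: +{$}
  S→S c b: FOLLOW(S) ⊇ FIRST(c) = {c}; new: +{c}
  S: {$,c}  A: {$,a}  B: {c}
[2]
  S→A B A: FOLLOW(A) ⊇ FOLLOW(S) ⊇ {$,c}; new: +{c}
  S: {$,c}  A: {$,a,c}  B: {c}
[3] (no change)
  S: {$,c}  A: {$,a,c}  B: {c}

FOLLOW(S) = ["$", "c"]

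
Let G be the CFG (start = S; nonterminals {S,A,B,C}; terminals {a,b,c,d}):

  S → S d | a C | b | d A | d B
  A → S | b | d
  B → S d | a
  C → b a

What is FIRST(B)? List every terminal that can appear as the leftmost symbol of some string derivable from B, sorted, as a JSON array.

Compute FIRST by fixpoint:
iter 1:
  A via A→b: +{b}
  A via A→d: +{d}
  B via B→a: +{a}
  C via C→b a: +{b}
  S via S→a C: +{a}
  S via S→b: +{b}
  S via S→d A: +{d}
  S: {a,b,d}  A: {b,d}  B: {a}  C: {b}
iter 2:
  A via A→S: +{a}
  B via B→S d: +{b,d}
  S: {a,b,d}  A: {a,b,d}  B: {a,b,d}  C: {b}
iter 3: (stable)
  S: {a,b,d}  A: {a,b,d}  B: {a,b,d}  C: {b}

FIRST(B) = ["a", "b", "d"]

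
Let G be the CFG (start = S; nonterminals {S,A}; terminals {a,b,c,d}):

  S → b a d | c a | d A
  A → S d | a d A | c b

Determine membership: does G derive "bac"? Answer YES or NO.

Convert to CNF:
  S -> T0 A | T2 T1 | T3 X5
  A -> S T0 | T1 X4 | T2 T3
  T0 -> d
  T1 -> a
  T2 -> c
  T3 -> b
  X4 -> T0 A
  X5 -> T1 T0

CYK fill:
  cell(0,0) b: {T3}  orig:{}
  cell(1,1) a: {T1}  orig:{}
  cell(2,2) c: {T2}  orig:{}
  cell(0,1) ba: ∅
  cell(1,2) ac: ∅
  cell(0,2) bac: ∅

S ∉ T[0,2] ⇒ NO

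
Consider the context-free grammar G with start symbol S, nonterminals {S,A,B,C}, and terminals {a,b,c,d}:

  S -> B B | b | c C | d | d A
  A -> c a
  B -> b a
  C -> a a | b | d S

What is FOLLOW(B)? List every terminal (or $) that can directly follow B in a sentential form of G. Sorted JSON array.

Compute FIRST by fixpoint:
iter 1:
  A via A→c a: +{c}
  B via B→b a: +{b}
  C via C→a a: +{a}
  C via C→b: +{b}
  C via C→d S: +{d}
  S via S→B B: +{b}
  S via S→c C: +{c}
  S via S→d: +{d}
  FIRST(S)={b,c,d}  FIRST(A)={c}  FIRST(B)={b}  FIRST(C)={a,b,d}
iter 2: — fixpoint
  FIRST(S)={b,c,d}  FIRST(A)={c}  FIRST(B)={b}  FIRST(C)={a,b,d}

Compute FOLLOW by fixpoint:
initialize: $ ∈ FOLLOW(S)
pass 1:
  S→B B: FOLLOW(B) ⊇ FIRST(B) = {b}; new: +{b}
  S→B B: FOLLOW(B) ⊇ FOLLOW(S) ⊇ {$}; new: +{$}
  S→c C: FOLLOW(C) ⊇ FOLLOW(S) ⊇ {$}; new: +{$}
  S→d A: FOLLOW(A) ⊇ FOLLOW(S) ⊇ {$}; new: +{$}
  S: {$}  A: {$}  B: {$,b}  C: {$}
pass 2: (no change)
  S: {$}  A: {$}  B: {$,b}  C: {$}

FOLLOW(B) = ["$", "b"]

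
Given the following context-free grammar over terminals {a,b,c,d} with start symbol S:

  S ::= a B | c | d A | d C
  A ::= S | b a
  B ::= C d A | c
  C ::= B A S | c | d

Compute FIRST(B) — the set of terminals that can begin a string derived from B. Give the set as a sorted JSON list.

FIRST iteration:
pass 1:
  A via A→b a: +{b}
  B via B→c: +{c}
  C via C→B A S: +{c}
  C via C→d: +{d}
  S via S→a B: +{a}
  S via S→c: +{c}
  S via S→d A: +{d}
  FIRST(S)={a,c,d}  FIRST(A)={b}  FIRST(B)={c}  FIRST(C)={c,d}
pass 2:
  A via A→S: +{a,c,d}
  B via B→C d A: +{d}
  FIRST(S)={a,c,d}  FIRST(A)={a,b,c,d}  FIRST(B)={c,d}  FIRST(C)={c,d}
pass 3: (no change)
  FIRST(S)={a,c,d}  FIRST(A)={a,b,c,d}  FIRST(B)={c,d}  FIRST(C)={c,d}

FIRST(B) = ["c", "d"]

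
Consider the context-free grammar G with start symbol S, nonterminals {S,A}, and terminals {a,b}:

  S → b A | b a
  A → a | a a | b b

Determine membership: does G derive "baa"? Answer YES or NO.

CNF form of G:
  S -> T1 A | T1 T0
  A -> T0 T0 | T1 T1 | a
  T0 -> a
  T1 -> b

CYK fill:
  [0..0]={T1}  "b"  orig:{}
  [1..1]={A,T0}  "a"  orig:{A}
  [2..2]={A,T0}  "a"  orig:{A}
  [0..1]={S}  "ba"
  [1..2]={A}  "aa"
  [0..2]={S}  "baa"

S ∈ T[0,2] ⇒ YES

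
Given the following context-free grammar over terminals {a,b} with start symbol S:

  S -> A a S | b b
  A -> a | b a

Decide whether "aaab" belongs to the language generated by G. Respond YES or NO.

CNF form of G:
  S -> A X2 | T0 T0
  A -> T0 T1 | a
  T0 -> b
  T1 -> a
  X2 -> T1 S

CYK table (by increasing span):
  [0..0]={A,T1}  "a"  orig:{A}
  [1..1]={A,T1}  "a"  orig:{A}
  [2..2]={A,T1}  "a"  orig:{A}
  [3..3]={T0}  "b"  orig:{}
  [0..1]=∅  "aa"
  [1..2]=∅  "aa"
  [2..3]=∅  "ab"
  [0..2]=∅  "aaa"
  [1..3]=∅  "aab"
  [0..3]=∅  "aaab"

S ∉ T[0,3] ⇒ NO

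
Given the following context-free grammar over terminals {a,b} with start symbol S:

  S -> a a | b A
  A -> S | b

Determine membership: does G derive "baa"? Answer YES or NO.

CNF form of G:
  S -> T0 T0 | T1 A
  A -> T0 T0 | T1 A | b
  T0 -> a
  T1 -> b

CYK table (by increasing span):
  cell(0,0) b: {A,T1}  orig:{A}
  cell(1,1) a: {T0}  orig:{}
  cell(2,2) a: {T0}  orig:{}
  cell(0,1) ba: ∅
  cell(1,2) aa: {A,S}
  cell(0,2) baa: {A,S}

S ∈ T[0,2] ⇒ YES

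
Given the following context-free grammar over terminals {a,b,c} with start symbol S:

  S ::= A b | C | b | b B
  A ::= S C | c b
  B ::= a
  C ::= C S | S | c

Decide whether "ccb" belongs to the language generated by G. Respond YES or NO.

Convert to CNF:
  S -> A T1 | C S | T1 B | b | c
  A -> S C | T0 T1
  B -> a
  C -> A T1 | C S | T1 B | b | c
  T0 -> c
  T1 -> b

Fill CYK table bottom-up:
  T[0,0] 'c' = {C,S,T0}  orig:{C,S}
  T[1,1] 'c' = {C,S,T0}  orig:{C,S}
  T[2,2] 'b' = {C,S,T1}  orig:{C,S}
  T[0,1] 'cc' = {A,C,S}
  T[1,2] 'cb' = {A,C,S}
  T[0,2] 'ccb' = {A,C,S}

S ∈ T[0,2] ⇒ YES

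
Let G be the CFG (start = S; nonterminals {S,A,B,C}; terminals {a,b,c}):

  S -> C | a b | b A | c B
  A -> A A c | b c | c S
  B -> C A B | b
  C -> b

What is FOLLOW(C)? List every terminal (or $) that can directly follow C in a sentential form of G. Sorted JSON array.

FIRST sets, iterate to fixpoint:
round 1:
  A via A→b c: +{b}
  A via A→c S: +{c}
  B via B→b: +{b}
  C via C→b: +{b}
  S via S→C: +{b}
  S via S→a b: +{a}
  S via S→c B: +{c}
  FIRST(S)={a,b,c}  FIRST(A)={b,c}  FIRST(B)={b}  FIRST(C)={b}
round 2: (no change)
  FIRST(S)={a,b,c}  FIRST(A)={b,c}  FIRST(B)={b}  FIRST(C)={b}

Compute FOLLOW by fixpoint:
seed FOLLOW(S) with $
pass 1:
  A→A A c: FOLLOW(A) ⊇ FIRST(A) = {b,c}; new: +{b,c}
  A→c S: FOLLOW(S) ⊇ FOLLOW(A) ⊇ {b,c}; new: +{b,c}
  B→C A B: FOLLOW(C) ⊇ FIRST(A) = {b,c}; new: +{b,c}
  S→C: FOLLOW(C) ⊇ FOLLOW(S) ⊇ {$,b,c}; new: +{$}
  S→b A: FOLLOW(A) ⊇ FOLLOW(S) ⊇ {$,b,c}; new: +{$}
  S→c B: FOLLOW(B) ⊇ FOLLOW(S) ⊇ {$,b,c}; new: +{$,b,c}
  S: {$,b,c}  A: {$,b,c}  B: {$,b,c}  C: {$,b,c}
pass 2: — fixpoint
  S: {$,b,c}  A: {$,b,c}  B: {$,b,c}  C: {$,b,c}

FOLLOW(C) = ["$", "b", "c"]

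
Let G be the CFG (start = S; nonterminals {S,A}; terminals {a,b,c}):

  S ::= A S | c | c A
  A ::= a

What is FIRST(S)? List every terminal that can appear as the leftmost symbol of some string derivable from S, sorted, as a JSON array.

Compute FIRST by fixpoint:
iter 1:
  A via A→a: +{a}
  S via S→A S: +{a}
  S via S→c: +{c}
  S: {a,c}  A: {a}
iter 2: done
  S: {a,c}  A: {a}

FIRST(S) = ["a", "c"]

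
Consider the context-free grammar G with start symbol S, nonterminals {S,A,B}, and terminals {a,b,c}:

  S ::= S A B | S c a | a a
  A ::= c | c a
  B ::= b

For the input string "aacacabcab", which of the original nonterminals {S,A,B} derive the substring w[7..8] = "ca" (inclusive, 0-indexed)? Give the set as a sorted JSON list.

Convert to CNF:
  S -> S X2 | S X3 | T1 T1
  A -> T0 T1 | c
  B -> b
  T0 -> c
  T1 -> a
  X2 -> A B
  X3 -> T0 T1

Fill CYK table bottom-up, restricted to cells inside w[7..8]:
  [7..7]={A,T0}  "c"  orig:{A}
  [8..8]={T1}  "a"  orig:{}
  [7..8]={A,X3}  "ca"  orig:{A}

Original NTs in T[7,8] deriving "ca": ["A"]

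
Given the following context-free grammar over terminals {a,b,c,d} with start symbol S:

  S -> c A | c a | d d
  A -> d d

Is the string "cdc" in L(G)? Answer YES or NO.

Convert to CNF:
  S -> T0 T0 | T1 A | T1 T2
  A -> T0 T0
  T0 -> d
  T1 -> c
  T2 -> a

CYK fill:
  T[0,0] 'c' = {T1}  orig:{}
  T[1,1] 'd' = {T0}  orig:{}
  T[2,2] 'c' = {T1}  orig:{}
  T[0,1] 'cd' = ∅
  T[1,2] 'dc' = ∅
  T[0,2] 'cdc' = ∅

S ∉ T[0,2] ⇒ NO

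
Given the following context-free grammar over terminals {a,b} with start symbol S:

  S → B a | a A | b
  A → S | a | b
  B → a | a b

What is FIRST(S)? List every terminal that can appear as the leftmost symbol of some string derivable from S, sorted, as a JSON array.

FIRST sets, iterate to fixpoint:
round 1:
  A via A→a: +{a}
  A via A→b: +{b}
  B via B→a: +{a}
  S via S→B a: +{a}
  S via S→b: +{b}
  FIRST[S]={a,b}  FIRST[A]={a,b}  FIRST[B]={a}
round 2: done
  FIRST[S]={a,b}  FIRST[A]={a,b}  FIRST[B]={a}

FIRST(S) = ["a", "b"]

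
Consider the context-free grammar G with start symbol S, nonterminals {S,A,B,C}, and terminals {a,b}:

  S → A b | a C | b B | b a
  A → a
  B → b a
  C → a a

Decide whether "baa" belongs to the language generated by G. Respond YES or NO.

CNF form of G:
  S -> A T0 | T0 B | T0 T1 | T1 C
  A -> a
  B -> T0 T1
  C -> T1 T1
  T0 -> b
  T1 -> a

CYK fill:
  T[0,0] 'b' = {T0}  orig:{}
  T[1,1] 'a' = {A,T1}  orig:{A}
  T[2,2] 'a' = {A,T1}  orig:{A}
  T[0,1] 'ba' = {B,S}
  T[1,2] 'aa' = {C}
  T[0,2] 'baa' = ∅

S ∉ T[0,2] ⇒ NO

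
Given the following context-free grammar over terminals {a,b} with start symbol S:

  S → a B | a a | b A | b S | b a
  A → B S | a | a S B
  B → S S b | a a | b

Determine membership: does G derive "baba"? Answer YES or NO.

Convert to CNF:
  S -> T0 B | T0 T0 | T1 A | T1 S | T1 T0
  A -> B S | T0 X2 | a
  B -> S X3 | T0 T0 | b
  T0 -> a
  T1 -> b
  X2 -> S B
  X3 -> S T1

CYK table (by increasing span):
  cell(0,0) b: {B,T1}  orig:{B}
  cell(1,1) a: {A,T0}  orig:{A}
  cell(2,2) b: {B,T1}  orig:{B}
  cell(3,3) a: {A,T0}  orig:{A}
  cell(0,1) ba: {S}
  cell(1,2) ab: {S}
  cell(2,3) ba: {S}
  cell(0,2) bab: {A,S,X2,X3}  orig:{A,S}
  cell(1,3) aba: ∅
  cell(0,3) baba: ∅

S ∉ T[0,3] ⇒ NO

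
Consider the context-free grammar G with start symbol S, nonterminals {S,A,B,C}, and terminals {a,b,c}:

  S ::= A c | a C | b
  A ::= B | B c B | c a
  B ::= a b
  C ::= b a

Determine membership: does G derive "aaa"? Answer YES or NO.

CNF form of G:
  S -> A T0 | T1 C | b
  A -> B X3 | T0 T1 | T1 T2
  B -> T1 T2
  C -> T2 T1
  T0 -> c
  T1 -> a
  T2 -> b
  X3 -> T0 B

CYK fill:
  T[0,0] 'a' = {T1}  orig:{}
  T[1,1] 'a' = {T1}  orig:{}
  T[2,2] 'a' = {T1}  orig:{}
  T[0,1] 'aa' = ∅
  T[1,2] 'aa' = ∅
  T[0,2] 'aaa' = ∅

S ∉ T[0,2] ⇒ NO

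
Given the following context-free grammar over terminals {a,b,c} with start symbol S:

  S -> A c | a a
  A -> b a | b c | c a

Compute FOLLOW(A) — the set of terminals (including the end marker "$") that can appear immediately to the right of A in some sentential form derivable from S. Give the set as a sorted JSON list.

FIRST sets, iterate to fixpoint:
round 1:
  A via A→b a: +{b}
  A via A→c a: +{c}
  S via S→A c: +{b,c}
  S via S→a a: +{a}
  FIRST[S]={a,b,c}  FIRST[A]={b,c}
round 2: (stable)
  FIRST[S]={a,b,c}  FIRST[A]={b,c}

Compute FOLLOW by fixpoint:
FOLLOW(S) := {$}
pass 1:
  S→A c: FOLLOW(A) ⊇ FIRST(c) = {c}; new: +{c}
  FOLLOW(S)={$}  FOLLOW(A)={c}
pass 2: (no change)
  FOLLOW(S)={$}  FOLLOW(A)={c}

FOLLOW(A) = ["c"]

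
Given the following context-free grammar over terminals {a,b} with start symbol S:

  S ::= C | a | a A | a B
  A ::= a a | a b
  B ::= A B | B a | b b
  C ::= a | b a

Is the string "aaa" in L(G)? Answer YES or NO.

Convert to CNF:
  S -> T0 A | T0 B | T1 T0 | a
  A -> T0 T0 | T0 T1
  B -> A B | B T0 | T1 T1
  C -> T1 T0 | a
  T0 -> a
  T1 -> b

Fill CYK table bottom-up:
  [0..0]={C,S,T0}  "a"  orig:{C,S}
  [1..1]={C,S,T0}  "a"  orig:{C,S}
  [2..2]={C,S,T0}  "a"  orig:{C,S}
  [0..1]={A}  "aa"
  [1..2]={A}  "aa"
  [0..2]={S}  "aaa"

S ∈ T[0,2] ⇒ YES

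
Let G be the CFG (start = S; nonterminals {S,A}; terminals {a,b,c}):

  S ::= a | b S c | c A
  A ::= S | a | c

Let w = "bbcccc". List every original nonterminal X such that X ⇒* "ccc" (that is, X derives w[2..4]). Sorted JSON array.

Convert to CNF:
  S -> T0 X3 | T1 A | a
  A -> T0 X2 | T1 A | a | c
  T0 -> b
  T1 -> c
  X2 -> S T1
  X3 -> S T1

CYK table (by increasing span) (cells [i..j] with 2 ≤ i ≤ j ≤ 4 only):
  T[2,2] 'c' = {A,T1}  orig:{A}
  T[3,3] 'c' = {A,T1}  orig:{A}
  T[4,4] 'c' = {A,T1}  orig:{A}
  T[2,3] 'cc' = {A,S}
  T[3,4] 'cc' = {A,S}
  T[2,4] 'ccc' = {A,S,X2,X3}  orig:{A,S}

Original NTs in T[2,4] deriving "ccc": ["A", "S"]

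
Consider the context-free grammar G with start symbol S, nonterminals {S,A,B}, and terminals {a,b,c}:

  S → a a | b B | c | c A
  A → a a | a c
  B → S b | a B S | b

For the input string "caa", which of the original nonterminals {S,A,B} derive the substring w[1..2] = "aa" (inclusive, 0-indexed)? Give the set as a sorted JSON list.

Convert to CNF:
  S -> T0 T0 | T1 A | T2 B | c
  A -> T0 T0 | T0 T1
  B -> S T2 | T0 X3 | b
  T0 -> a
  T1 -> c
  T2 -> b
  X3 -> B S

Fill CYK table bottom-up — only the sub-triangle for w[1..2]:
  [1..1]={T0}  "a"  orig:{}
  [2..2]={T0}  "a"  orig:{}
  [1..2]={A,S}  "aa"

Original NTs in T[1,2] deriving "aa": ["A", "S"]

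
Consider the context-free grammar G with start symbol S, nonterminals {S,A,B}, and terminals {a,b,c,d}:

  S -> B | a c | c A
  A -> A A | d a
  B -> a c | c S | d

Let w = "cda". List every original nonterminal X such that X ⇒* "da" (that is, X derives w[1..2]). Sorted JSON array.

CNF form of G:
  S -> T1 T2 | T2 A | T2 S | d
  A -> A A | T0 T1
  B -> T1 T2 | T2 S | d
  T0 -> d
  T1 -> a
  T2 -> c

CYK table (by increasing span) (cells [i..j] with 1 ≤ i ≤ j ≤ 2 only):
  [1..1]={B,S,T0}  "d"  orig:{B,S}
  [2..2]={T1}  "a"  orig:{}
  [1..2]={A}  "da"

Original NTs in T[1,2] deriving "da": ["A"]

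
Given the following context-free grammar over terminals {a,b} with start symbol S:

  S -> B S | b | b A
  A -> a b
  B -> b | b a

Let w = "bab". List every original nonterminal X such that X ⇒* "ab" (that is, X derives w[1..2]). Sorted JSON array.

CNF form of G:
  S -> B S | T1 A | b
  A -> T0 T1
  B -> T1 T0 | b
  T0 -> a
  T1 -> b

Fill CYK table bottom-up — only the sub-triangle for w[1..2]:
  [1..1]={T0}  "a"  orig:{}
  [2..2]={B,S,T1}  "b"  orig:{B,S}
  [1..2]={A}  "ab"

Original NTs in T[1,2] deriving "ab": ["A"]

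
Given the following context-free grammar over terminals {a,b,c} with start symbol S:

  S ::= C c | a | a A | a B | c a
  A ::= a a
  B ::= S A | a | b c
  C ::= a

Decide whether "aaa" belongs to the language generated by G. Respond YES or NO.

Convert to CNF:
  S -> C T2 | T0 A | T0 B | T2 T0 | a
  A -> T0 T0
  B -> S A | T1 T2 | a
  C -> a
  T0 -> a
  T1 -> b
  T2 -> c

Fill CYK table bottom-up:
  cell(0,0) a: {B,C,S,T0}  orig:{B,C,S}
  cell(1,1) a: {B,C,S,T0}  orig:{B,C,S}
  cell(2,2) a: {B,C,S,T0}  orig:{B,C,S}
  cell(0,1) aa: {A,S}
  cell(1,2) aa: {A,S}
  cell(0,2) aaa: {B,S}

S ∈ T[0,2] ⇒ YES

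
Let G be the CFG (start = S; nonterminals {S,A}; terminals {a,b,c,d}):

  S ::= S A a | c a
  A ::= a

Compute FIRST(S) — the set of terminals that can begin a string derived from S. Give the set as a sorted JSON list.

FIRST iteration:
iter 1:
  A via A→a: +{a}
  S via S→c a: +{c}
  FIRST(S)={c}  FIRST(A)={a}
iter 2: (no change)
  FIRST(S)={c}  FIRST(A)={a}

FIRST(S) = ["c"]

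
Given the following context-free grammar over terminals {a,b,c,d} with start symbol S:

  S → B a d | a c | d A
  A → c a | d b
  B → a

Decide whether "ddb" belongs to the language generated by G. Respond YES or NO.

CNF form of G:
  S -> B X4 | T1 T0 | T2 A
  A -> T0 T1 | T2 T3
  B -> a
  T0 -> c
  T1 -> a
  T2 -> d
  T3 -> b
  X4 -> T1 T2

CYK table (by increasing span):
  cell(0,0) d: {T2}  orig:{}
  cell(1,1) d: {T2}  orig:{}
  cell(2,2) b: {T3}  orig:{}
  cell(0,1) dd: ∅
  cell(1,2) db: {A}
  cell(0,2) ddb: {S}

S ∈ T[0,2] ⇒ YES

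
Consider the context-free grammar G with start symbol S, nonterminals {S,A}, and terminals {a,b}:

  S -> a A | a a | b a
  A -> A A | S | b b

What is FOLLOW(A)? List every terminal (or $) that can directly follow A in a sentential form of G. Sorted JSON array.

FIRST iteration:
iter 1:
  A via A→b b: +{b}
  S via S→a A: +{a}
  S via S→b a: +{b}
  FIRST[S]={a,b}  FIRST[A]={b}
iter 2:
  A via A→S: +{a}
  FIRST[S]={a,b}  FIRST[A]={a,b}
iter 3: done
  FIRST[S]={a,b}  FIRST[A]={a,b}

Compute FOLLOW by fixpoint:
FOLLOW(S) := {$}
pass 1:
  A→A A: FOLLOW(A) ⊇ FIRST(A) = {a,b}; new: +{a,b}
  A→S: FOLLOW(S) ⊇ FOLLOW(A) ⊇ {a,b}; new: +{a,b}
  S→a A: FOLLOW(A) ⊇ FOLLOW(S) ⊇ {$,a,b}; new: +{$}
  FOLLOW[S]={$,a,b}  FOLLOW[A]={$,a,b}
pass 2: (stable)
  FOLLOW[S]={$,a,b}  FOLLOW[A]={$,a,b}

FOLLOW(A) = ["$", "a", "b"]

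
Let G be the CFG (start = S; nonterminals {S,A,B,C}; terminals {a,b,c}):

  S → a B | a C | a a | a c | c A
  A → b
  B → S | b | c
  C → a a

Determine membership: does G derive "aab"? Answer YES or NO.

CNF form of G:
  S -> T0 B | T0 C | T0 T0 | T0 T1 | T1 A
  A -> b
  B -> T0 B | T0 C | T0 T0 | T0 T1 | T1 A | b | c
  C -> T0 T0
  T0 -> a
  T1 -> c

CYK fill:
  [0..0]={T0}  "a"  orig:{}
  [1..1]={T0}  "a"  orig:{}
  [2..2]={A,B}  "b"
  [0..1]={B,C,S}  "aa"
  [1..2]={B,S}  "ab"
  [0..2]={B,S}  "aab"

S ∈ T[0,2] ⇒ YES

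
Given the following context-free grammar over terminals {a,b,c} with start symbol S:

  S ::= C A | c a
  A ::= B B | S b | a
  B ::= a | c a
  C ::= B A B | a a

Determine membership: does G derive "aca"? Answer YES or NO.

CNF form of G:
  S -> C A | T1 T2
  A -> B B | S T0 | a
  B -> T1 T2 | a
  C -> B X3 | T2 T2
  T0 -> b
  T1 -> c
  T2 -> a
  X3 -> A B

CYK table (by increasing span):
  cell(0,0) a: {A,B,T2}  orig:{A,B}
  cell(1,1) c: {T1}  orig:{}
  cell(2,2) a: {A,B,T2}  orig:{A,B}
  cell(0,1) ac: ∅
  cell(1,2) ca: {B,S}
  cell(0,2) aca: {A,X3}  orig:{A}

S ∉ T[0,2] ⇒ NO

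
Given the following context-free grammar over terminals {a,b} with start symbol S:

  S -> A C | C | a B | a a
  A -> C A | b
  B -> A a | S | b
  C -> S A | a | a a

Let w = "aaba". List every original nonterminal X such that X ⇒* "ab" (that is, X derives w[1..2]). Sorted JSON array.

CNF form of G:
  S -> A C | S A | T0 B | T0 T0 | a
  A -> C A | b
  B -> A C | A T0 | S A | T0 B | T0 T0 | a | b
  C -> S A | T0 T0 | a
  T0 -> a

Fill CYK table bottom-up — only the sub-triangle for w[1..2]:
  cell(1,1) a: {B,C,S,T0}  orig:{B,C,S}
  cell(2,2) b: {A,B}
  cell(1,2) ab: {A,B,C,S}

Original NTs in T[1,2] deriving "ab": ["A", "B", "C", "S"]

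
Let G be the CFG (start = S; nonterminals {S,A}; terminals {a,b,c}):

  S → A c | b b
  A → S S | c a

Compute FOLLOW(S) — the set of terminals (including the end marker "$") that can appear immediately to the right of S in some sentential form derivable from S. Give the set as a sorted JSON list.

FIRST sets, iterate to fixpoint:
pass 1:
  A via A→c a: +{c}
  S via S→A c: +{c}
  S via S→b b: +{b}
  FIRST(S)={b,c}  FIRST(A)={c}
pass 2:
  A via A→S S: +{b}
  FIRST(S)={b,c}  FIRST(A)={b,c}
pass 3: (no change)
  FIRST(S)={b,c}  FIRST(A)={b,c}

FOLLOW sets:
seed FOLLOW(S) with $
[1]
  A→S S: FOLLOW(S) ⊇ FIRST(S) = {b,c}; new: +{b,c}
  S→A c: FOLLOW(A) ⊇ FIRST(c) = {c}; new: +{c}
  FOLLOW[S]={$,b,c}  FOLLOW[A]={c}
[2] (no change)
  FOLLOW[S]={$,b,c}  FOLLOW[A]={c}

FOLLOW(S) = ["$", "b", "c"]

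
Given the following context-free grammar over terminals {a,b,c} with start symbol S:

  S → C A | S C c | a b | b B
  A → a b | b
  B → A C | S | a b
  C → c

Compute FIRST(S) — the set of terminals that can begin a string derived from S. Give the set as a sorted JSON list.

FIRST iteration:
iter 1:
  A via A→a b: +{a}
  A via A→b: +{b}
  B via B→A C: +{a,b}
  C via C→c: +{c}
  S via S→C A: +{c}
  S via S→a b: +{a}
  S via S→b B: +{b}
  S: {a,b,c}  A: {a,b}  B: {a,b}  C: {c}
iter 2:
  B via B→S: +{c}
  S: {a,b,c}  A: {a,b}  B: {a,b,c}  C: {c}
iter 3: (no change)
  S: {a,b,c}  A: {a,b}  B: {a,b,c}  C: {c}

FIRST(S) = ["a", "b", "c"]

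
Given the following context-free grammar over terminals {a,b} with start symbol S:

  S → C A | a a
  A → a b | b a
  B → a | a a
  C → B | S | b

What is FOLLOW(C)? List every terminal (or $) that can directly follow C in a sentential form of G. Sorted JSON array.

Compute FIRST by fixpoint:
[1]
  A via A→a b: +{a}
  A via A→b a: +{b}
  B via B→a: +{a}
  C via C→B: +{a}
  C via C→b: +{b}
  S via S→C A: +{a,b}
  S: {a,b}  A: {a,b}  B: {a}  C: {a,b}
[2] — fixpoint
  S: {a,b}  A: {a,b}  B: {a}  C: {a,b}

Compute FOLLOW by fixpoint:
initialize: $ ∈ FOLLOW(S)
[1]
  S→C A: FOLLOW(C) ⊇ FIRST(A) = {a,b}; new: +{a,b}
  S→C A: FOLLOW(A) ⊇ FOLLOW(S) ⊇ {$}; new: +{$}
  S: {$}  A: {$}  B: {}  C: {a,b}
[2]
  C→B: FOLLOW(B) ⊇ FOLLOW(C) ⊇ {a,b}; new: +{a,b}
  C→S: FOLLOW(S) ⊇ FOLLOW(C) ⊇ {a,b}; new: +{a,b}
  S→C A: FOLLOW(A) ⊇ FOLLOW(S) ⊇ {$,a,b}; new: +{a,b}
  S: {$,a,b}  A: {$,a,b}  B: {a,b}  C: {a,b}
[3] (no change)
  S: {$,a,b}  A: {$,a,b}  B: {a,b}  C: {a,b}

FOLLOW(C) = ["a", "b"]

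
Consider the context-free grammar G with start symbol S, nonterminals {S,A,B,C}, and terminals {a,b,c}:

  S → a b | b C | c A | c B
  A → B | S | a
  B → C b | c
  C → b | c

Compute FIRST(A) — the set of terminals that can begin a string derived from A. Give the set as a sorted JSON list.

Compute FIRST by fixpoint:
round 1:
  A via A→a: +{a}
  B via B→c: +{c}
  C via C→b: +{b}
  C via C→c: +{c}
  S via S→a b: +{a}
  S via S→b C: +{b}
  S via S→c A: +{c}
  S: {a,b,c}  A: {a}  B: {c}  C: {b,c}
round 2:
  A via A→B: +{c}
  A via A→S: +{b}
  B via B→C b: +{b}
  S: {a,b,c}  A: {a,b,c}  B: {b,c}  C: {b,c}
round 3: (stable)
  S: {a,b,c}  A: {a,b,c}  B: {b,c}  C: {b,c}

FIRST(A) = ["a", "b", "c"]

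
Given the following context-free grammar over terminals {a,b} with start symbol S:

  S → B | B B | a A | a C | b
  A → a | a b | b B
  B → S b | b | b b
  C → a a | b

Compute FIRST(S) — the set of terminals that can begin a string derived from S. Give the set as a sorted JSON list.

FIRST sets, iterate to fixpoint:
pass 1:
  A via A→a: +{a}
  A via A→b B: +{b}
  B via B→b: +{b}
  C via C→a a: +{a}
  C via C→b: +{b}
  S via S→B: +{b}
  S via S→a A: +{a}
  FIRST(S)={a,b}  FIRST(A)={a,b}  FIRST(B)={b}  FIRST(C)={a,b}
pass 2:
  B via B→S b: +{a}
  FIRST(S)={a,b}  FIRST(A)={a,b}  FIRST(B)={a,b}  FIRST(C)={a,b}
pass 3: (stable)
  FIRST(S)={a,b}  FIRST(A)={a,b}  FIRST(B)={a,b}  FIRST(C)={a,b}

FIRST(S) = ["a", "b"]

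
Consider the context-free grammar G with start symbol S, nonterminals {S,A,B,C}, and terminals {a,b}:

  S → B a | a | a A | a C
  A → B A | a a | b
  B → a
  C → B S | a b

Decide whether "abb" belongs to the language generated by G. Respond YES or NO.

CNF form of G:
  S -> B T0 | T0 A | T0 C | a
  A -> B A | T0 T0 | b
  B -> a
  C -> B S | T0 T1
  T0 -> a
  T1 -> b

CYK table (by increasing span):
  T[0,0] 'a' = {B,S,T0}  orig:{B,S}
  T[1,1] 'b' = {A,T1}  orig:{A}
  T[2,2] 'b' = {A,T1}  orig:{A}
  T[0,1] 'ab' = {A,C,S}
  T[1,2] 'bb' = ∅
  T[0,2] 'abb' = ∅

S ∉ T[0,2] ⇒ NO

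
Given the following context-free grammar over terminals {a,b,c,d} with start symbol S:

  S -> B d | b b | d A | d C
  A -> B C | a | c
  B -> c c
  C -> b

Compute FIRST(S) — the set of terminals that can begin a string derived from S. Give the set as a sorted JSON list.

Compute FIRST by fixpoint:
round 1:
  A via A→a: +{a}
  A via A→c: +{c}
  B via B→c c: +{c}
  C via C→b: +{b}
  S via S→B d: +{c}
  S via S→b b: +{b}
  S via S→d A: +{d}
  FIRST(S)={b,c,d}  FIRST(A)={a,c}  FIRST(B)={c}  FIRST(C)={b}
round 2: (no change)
  FIRST(S)={b,c,d}  FIRST(A)={a,c}  FIRST(B)={c}  FIRST(C)={b}

FIRST(S) = ["b", "c", "d"]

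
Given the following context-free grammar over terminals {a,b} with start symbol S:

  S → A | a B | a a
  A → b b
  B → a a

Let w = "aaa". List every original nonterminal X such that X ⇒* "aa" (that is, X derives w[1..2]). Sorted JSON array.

CNF form of G:
  S -> T0 T0 | T1 B | T1 T1
  A -> T0 T0
  B -> T1 T1
  T0 -> b
  T1 -> a

Fill CYK table bottom-up (cells [i..j] with 1 ≤ i ≤ j ≤ 2 only):
  cell(1,1) a: {T1}  orig:{}
  cell(2,2) a: {T1}  orig:{}
  cell(1,2) aa: {B,S}

Original NTs in T[1,2] deriving "aa": ["B", "S"]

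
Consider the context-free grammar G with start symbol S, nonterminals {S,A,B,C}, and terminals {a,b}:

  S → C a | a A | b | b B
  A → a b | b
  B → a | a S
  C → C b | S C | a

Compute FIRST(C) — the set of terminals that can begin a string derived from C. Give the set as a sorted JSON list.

FIRST sets, iterate to fixpoint:
iter 1:
  A via A→a b: +{a}
  A via A→b: +{b}
  B via B→a: +{a}
  C via C→a: +{a}
  S via S→C a: +{a}
  S via S→b: +{b}
  FIRST(S)={a,b}  FIRST(A)={a,b}  FIRST(B)={a}  FIRST(C)={a}
iter 2:
  C via C→S C: +{b}
  FIRST(S)={a,b}  FIRST(A)={a,b}  FIRST(B)={a}  FIRST(C)={a,b}
iter 3: — fixpoint
  FIRST(S)={a,b}  FIRST(A)={a,b}  FIRST(B)={a}  FIRST(C)={a,b}

FIRST(C) = ["a", "b"]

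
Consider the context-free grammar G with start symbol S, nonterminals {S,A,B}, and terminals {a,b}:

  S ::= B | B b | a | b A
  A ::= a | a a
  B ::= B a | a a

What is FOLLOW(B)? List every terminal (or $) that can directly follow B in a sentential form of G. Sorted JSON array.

FIRST iteration:
iter 1:
  A via A→a: +{a}
  B via B→a a: +{a}
  S via S→B: +{a}
  S via S→b A: +{b}
  FIRST(S)={a,b}  FIRST(A)={a}  FIRST(B)={a}
iter 2: (stable)
  FIRST(S)={a,b}  FIRST(A)={a}  FIRST(B)={a}

FOLLOW iteration:
seed FOLLOW(S) with $
pass 1:
  B→B a: FOLLOW(B) ⊇ FIRST(a) = {a}; new: +{a}
  S→B: FOLLOW(B) ⊇ FOLLOW(S) ⊇ {$}; new: +{$}
  S→B b: FOLLOW(B) ⊇ FIRST(b) = {b}; new: +{b}
  S→b A: FOLLOW(A) ⊇ FOLLOW(S) ⊇ {$}; new: +{$}
  FOLLOW(S)={$}  FOLLOW(A)={$}  FOLLOW(B)={$,a,b}
pass 2: (no change)
  FOLLOW(S)={$}  FOLLOW(A)={$}  FOLLOW(B)={$,a,b}

FOLLOW(B) = ["$", "a", "b"]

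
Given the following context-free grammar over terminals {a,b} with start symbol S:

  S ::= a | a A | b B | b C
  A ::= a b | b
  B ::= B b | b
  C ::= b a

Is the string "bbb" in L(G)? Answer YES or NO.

CNF form of G:
  S -> T0 A | T1 B | T1 C | a
  A -> T0 T1 | b
  B -> B T1 | b
  C -> T1 T0
  T0 -> a
  T1 -> b

CYK table (by increasing span):
  cell(0,0) b: {A,B,T1}  orig:{A,B}
  cell(1,1) b: {A,B,T1}  orig:{A,B}
  cell(2,2) b: {A,B,T1}  orig:{A,B}
  cell(0,1) bb: {B,S}
  cell(1,2) bb: {B,S}
  cell(0,2) bbb: {B,S}

S ∈ T[0,2] ⇒ YES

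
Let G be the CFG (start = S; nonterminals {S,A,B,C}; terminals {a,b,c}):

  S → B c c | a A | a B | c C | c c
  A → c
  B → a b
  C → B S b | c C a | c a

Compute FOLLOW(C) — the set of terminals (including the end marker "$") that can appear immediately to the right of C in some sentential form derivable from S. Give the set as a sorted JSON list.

FIRST sets, iterate to fixpoint:
round 1:
  A via A→c: +{c}
  B via B→a b: +{a}
  C via C→B S b: +{a}
  C via C→c C a: +{c}
  S via S→B c c: +{a}
  S via S→c C: +{c}
  FIRST(S)={a,c}  FIRST(A)={c}  FIRST(B)={a}  FIRST(C)={a,c}
round 2: — fixpoint
  FIRST(S)={a,c}  FIRST(A)={c}  FIRST(B)={a}  FIRST(C)={a,c}

Compute FOLLOW by fixpoint:
initialize: $ ∈ FOLLOW(S)
pass 1:
  C→B S b: FOLLOW(B) ⊇ FIRST(S) = {a,c}; new: +{a,c}
  C→B S b: FOLLOW(S) ⊇ FIRST(b) = {b}; new: +{b}
  C→c C a: FOLLOW(C) ⊇ FIRST(a) = {a}; new: +{a}
  S→a A: FOLLOW(A) ⊇ FOLLOW(S) ⊇ {$,b}; new: +{$,b}
  S→a B: FOLLOW(B) ⊇ FOLLOW(S) ⊇ {$,b}; new: +{$,b}
  S→c C: FOLLOW(C) ⊇ FOLLOW(S) ⊇ {$,b}; new: +{$,b}
  FOLLOW[S]={$,b}  FOLLOW[A]={$,b}  FOLLOW[B]={$,a,b,c}  FOLLOW[C]={$,a,b}
pass 2: — fixpoint
  FOLLOW[S]={$,b}  FOLLOW[A]={$,b}  FOLLOW[B]={$,a,b,c}  FOLLOW[C]={$,a,b}

FOLLOW(C) = ["$", "a", "b"]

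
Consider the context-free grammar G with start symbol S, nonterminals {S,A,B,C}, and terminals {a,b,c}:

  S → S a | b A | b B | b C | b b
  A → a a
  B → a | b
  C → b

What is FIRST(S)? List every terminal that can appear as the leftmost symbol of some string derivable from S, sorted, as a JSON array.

FIRST iteration:
pass 1:
  A via A→a a: +{a}
  B via B→a: +{a}
  B via B→b: +{b}
  C via C→b: +{b}
  S via S→b A: +{b}
  S: {b}  A: {a}  B: {a,b}  C: {b}
pass 2: (stable)
  S: {b}  A: {a}  B: {a,b}  C: {b}

FIRST(S) = ["b"]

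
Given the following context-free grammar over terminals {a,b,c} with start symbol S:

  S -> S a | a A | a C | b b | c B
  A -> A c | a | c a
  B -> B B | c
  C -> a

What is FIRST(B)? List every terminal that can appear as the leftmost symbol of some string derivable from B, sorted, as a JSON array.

FIRST iteration:
iter 1:
  A via A→a: +{a}
  A via A→c a: +{c}
  B via B→c: +{c}
  C via C→a: +{a}
  S via S→a A: +{a}
  S via S→b b: +{b}
  S via S→c B: +{c}
  FIRST(S)={a,b,c}  FIRST(A)={a,c}  FIRST(B)={c}  FIRST(C)={a}
iter 2: (no change)
  FIRST(S)={a,b,c}  FIRST(A)={a,c}  FIRST(B)={c}  FIRST(C)={a}

FIRST(B) = ["c"]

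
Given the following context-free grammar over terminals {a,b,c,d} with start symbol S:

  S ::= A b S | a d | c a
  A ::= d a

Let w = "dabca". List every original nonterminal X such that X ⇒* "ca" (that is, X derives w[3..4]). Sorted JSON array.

Convert to CNF:
  S -> A X4 | T1 T0 | T3 T1
  A -> T0 T1
  T0 -> d
  T1 -> a
  T2 -> b
  T3 -> c
  X4 -> T2 S

CYK fill — only the sub-triangle for w[3..4]:
  cell(3,3) c: {T3}  orig:{}
  cell(4,4) a: {T1}  orig:{}
  cell(3,4) ca: {S}

Original NTs in T[3,4] deriving "ca": ["S"]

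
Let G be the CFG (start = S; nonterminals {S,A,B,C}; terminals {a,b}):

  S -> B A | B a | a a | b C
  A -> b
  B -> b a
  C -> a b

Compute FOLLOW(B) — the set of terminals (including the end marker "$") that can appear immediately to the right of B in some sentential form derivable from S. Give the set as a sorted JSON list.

FIRST sets, iterate to fixpoint:
pass 1:
  A via A→b: +{b}
  B via B→b a: +{b}
  C via C→a b: +{a}
  S via S→B A: +{b}
  S via S→a a: +{a}
  FIRST(S)={a,b}  FIRST(A)={b}  FIRST(B)={b}  FIRST(C)={a}
pass 2: (no change)
  FIRST(S)={a,b}  FIRST(A)={b}  FIRST(B)={b}  FIRST(C)={a}

FOLLOW sets:
FOLLOW(S) := {$}
pass 1:
  S→B A: FOLLOW(B) ⊇ FIRST(A) = {b}; new: +{b}
  S→B A: FOLLOW(A) ⊇ FOLLOW(S) ⊇ {$}; new: +{$}
  S→B a: FOLLOW(B) ⊇ FIRST(a) = {a}; new: +{a}
  S→b C: FOLLOW(C) ⊇ FOLLOW(S) ⊇ {$}; new: +{$}
  FOLLOW[S]={$}  FOLLOW[A]={$}  FOLLOW[B]={a,b}  FOLLOW[C]={$}
pass 2: (stable)
  FOLLOW[S]={$}  FOLLOW[A]={$}  FOLLOW[B]={a,b}  FOLLOW[C]={$}

FOLLOW(B) = ["a", "b"]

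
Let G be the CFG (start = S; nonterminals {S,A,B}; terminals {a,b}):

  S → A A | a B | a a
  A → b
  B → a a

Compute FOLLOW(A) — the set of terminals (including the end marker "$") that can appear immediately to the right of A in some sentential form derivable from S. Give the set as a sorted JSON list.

Compute FIRST by fixpoint:
[1]
  A via A→b: +{b}
  B via B→a a: +{a}
  S via S→A A: +{b}
  S via S→a B: +{a}
  FIRST[S]={a,b}  FIRST[A]={b}  FIRST[B]={a}
[2] (no change)
  FIRST[S]={a,b}  FIRST[A]={b}  FIRST[B]={a}

FOLLOW sets:
initialize: $ ∈ FOLLOW(S)
[1]
  S→A A: FOLLOW(A) ⊇ FIRST(A) = {b}; new: +{b}
  S→A A: FOLLOW(A) ⊇ FOLLOW(S) ⊇ {$}; new: +{$}
  S→a B: FOLLOW(B) ⊇ FOLLOW(S) ⊇ {$}; new: +{$}
  FOLLOW(S)={$}  FOLLOW(A)={$,b}  FOLLOW(B)={$}
[2] (stable)
  FOLLOW(S)={$}  FOLLOW(A)={$,b}  FOLLOW(B)={$}

FOLLOW(A) = ["$", "b"]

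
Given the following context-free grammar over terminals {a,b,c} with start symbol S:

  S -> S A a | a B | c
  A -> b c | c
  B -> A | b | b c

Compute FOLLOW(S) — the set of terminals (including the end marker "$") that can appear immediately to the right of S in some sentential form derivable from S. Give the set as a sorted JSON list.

FIRST sets, iterate to fixpoint:
iter 1:
  A via A→b c: +{b}
  A via A→c: +{c}
  B via B→A: +{b,c}
  S via S→a B: +{a}
  S via S→c: +{c}
  FIRST(S)={a,c}  FIRST(A)={b,c}  FIRST(B)={b,c}
iter 2: (no change)
  FIRST(S)={a,c}  FIRST(A)={b,c}  FIRST(B)={b,c}

FOLLOW iteration:
FOLLOW(S) := {$}
iter 1:
  S→S A a: FOLLOW(S) ⊇ FIRST(A) = {b,c}; new: +{b,c}
  S→S A a: FOLLOW(A) ⊇ FIRST(a) = {a}; new: +{a}
  S→a B: FOLLOW(B) ⊇ FOLLOW(S) ⊇ {$,b,c}; new: +{$,b,c}
  S: {$,b,c}  A: {a}  B: {$,b,c}
iter 2:
  B→A: FOLLOW(A) ⊇ FOLLOW(B) ⊇ {$,b,c}; new: +{$,b,c}
  S: {$,b,c}  A: {$,a,b,c}  B: {$,b,c}
iter 3: done
  S: {$,b,c}  A: {$,a,b,c}  B: {$,b,c}

FOLLOW(S) = ["$", "b", "c"]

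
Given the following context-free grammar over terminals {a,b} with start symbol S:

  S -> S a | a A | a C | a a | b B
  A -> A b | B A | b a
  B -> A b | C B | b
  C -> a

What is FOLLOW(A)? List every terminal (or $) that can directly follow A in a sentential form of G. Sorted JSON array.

Compute FIRST by fixpoint:
iter 1:
  A via A→b a: +{b}
  B via B→A b: +{b}
  C via C→a: +{a}
  S via S→a A: +{a}
  S via S→b B: +{b}
  FIRST(S)={a,b}  FIRST(A)={b}  FIRST(B)={b}  FIRST(C)={a}
iter 2:
  B via B→C B: +{a}
  FIRST(S)={a,b}  FIRST(A)={b}  FIRST(B)={a,b}  FIRST(C)={a}
iter 3:
  A via A→B A: +{a}
  FIRST(S)={a,b}  FIRST(A)={a,b}  FIRST(B)={a,b}  FIRST(C)={a}
iter 4: done
  FIRST(S)={a,b}  FIRST(A)={a,b}  FIRST(B)={a,b}  FIRST(C)={a}

FOLLOW iteration:
FOLLOW(S) := {$}
iter 1:
  A→A b: FOLLOW(A) ⊇ FIRST(b) = {b}; new: +{b}
  A→B A: FOLLOW(B) ⊇ FIRST(A) = {a,b}; new: +{a,b}
  B→C B: FOLLOW(C) ⊇ FIRST(B) = {a,b}; new: +{a,b}
  S→S a: FOLLOW(S) ⊇ FIRST(a) = {a}; new: +{a}
  S→a A: FOLLOW(A) ⊇ FOLLOW(S) ⊇ {$,a}; new: +{$,a}
  S→a C: FOLLOW(C) ⊇ FOLLOW(S) ⊇ {$,a}; new: +{$}
  S→b B: FOLLOW(B) ⊇ FOLLOW(S) ⊇ {$,a}; new: +{$}
  FOLLOW(S)={$,a}  FOLLOW(A)={$,a,b}  FOLLOW(B)={$,a,b}  FOLLOW(C)={$,a,b}
iter 2: (stable)
  FOLLOW(S)={$,a}  FOLLOW(A)={$,a,b}  FOLLOW(B)={$,a,b}  FOLLOW(C)={$,a,b}

FOLLOW(A) = ["$", "a", "b"]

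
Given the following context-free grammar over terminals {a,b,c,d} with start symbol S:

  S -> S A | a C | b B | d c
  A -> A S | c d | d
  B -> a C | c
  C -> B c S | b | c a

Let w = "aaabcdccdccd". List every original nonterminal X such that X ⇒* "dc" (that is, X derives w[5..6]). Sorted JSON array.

CNF form of G:
  S -> S A | T1 T0 | T2 C | T3 B
  A -> A S | T0 T1 | d
  B -> T2 C | c
  C -> B X4 | T0 T2 | b
  T0 -> c
  T1 -> d
  T2 -> a
  T3 -> b
  X4 -> T0 S

Fill CYK table bottom-up, restricted to cells inside w[5..6]:
  [5..5]={A,T1}  "d"  orig:{A}
  [6..6]={B,T0}  "c"  orig:{B}
  [5..6]={S}  "dc"

Original NTs in T[5,6] deriving "dc": ["S"]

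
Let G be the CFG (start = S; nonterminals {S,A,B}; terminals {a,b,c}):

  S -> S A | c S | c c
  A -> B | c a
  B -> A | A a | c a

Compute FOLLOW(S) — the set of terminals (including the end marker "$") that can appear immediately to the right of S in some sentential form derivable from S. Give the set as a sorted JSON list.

FIRST sets, iterate to fixpoint:
[1]
  A via A→c a: +{c}
  B via B→A: +{c}
  S via S→c S: +{c}
  FIRST[S]={c}  FIRST[A]={c}  FIRST[B]={c}
[2] — fixpoint
  FIRST[S]={c}  FIRST[A]={c}  FIRST[B]={c}

FOLLOW sets:
initialize: $ ∈ FOLLOW(S)
round 1:
  B→A a: FOLLOW(A) ⊇ FIRST(a) = {a}; new: +{a}
  S→S A: FOLLOW(S) ⊇ FIRST(A) = {c}; new: +{c}
  S→S A: FOLLOW(A) ⊇ FOLLOW(S) ⊇ {$,c}; new: +{$,c}
  S: {$,c}  A: {$,a,c}  B: {}
round 2:
  A→B: FOLLOW(B) ⊇ FOLLOW(A) ⊇ {$,a,c}; new: +{$,a,c}
  S: {$,c}  A: {$,a,c}  B: {$,a,c}
round 3: — fixpoint
  S: {$,c}  A: {$,a,c}  B: {$,a,c}

FOLLOW(S) = ["$", "c"]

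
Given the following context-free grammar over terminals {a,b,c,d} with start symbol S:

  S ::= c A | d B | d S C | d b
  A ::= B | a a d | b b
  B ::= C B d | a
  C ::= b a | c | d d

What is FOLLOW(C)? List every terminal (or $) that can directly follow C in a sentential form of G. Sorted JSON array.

FIRST iteration:
pass 1:
  A via A→a a d: +{a}
  A via A→b b: +{b}
  B via B→a: +{a}
  C via C→b a: +{b}
  C via C→c: +{c}
  C via C→d d: +{d}
  S via S→c A: +{c}
  S via S→d B: +{d}
  S: {c,d}  A: {a,b}  B: {a}  C: {b,c,d}
pass 2:
  B via B→C B d: +{b,c,d}
  S: {c,d}  A: {a,b}  B: {a,b,c,d}  C: {b,c,d}
pass 3:
  A via A→B: +{c,d}
  S: {c,d}  A: {a,b,c,d}  B: {a,b,c,d}  C: {b,c,d}
pass 4: (no change)
  S: {c,d}  A: {a,b,c,d}  B: {a,b,c,d}  C: {b,c,d}

Compute FOLLOW by fixpoint:
FOLLOW(S) := {$}
round 1:
  B→C B d: FOLLOW(C) ⊇ FIRST(B) = {a,b,c,d}; new: +{a,b,c,d}
  B→C B d: FOLLOW(B) ⊇ FIRST(d) = {d}; new: +{d}
  S→c A: FOLLOW(A) ⊇ FOLLOW(S) ⊇ {$}; new: +{$}
  S→d B: FOLLOW(B) ⊇ FOLLOW(S) ⊇ {$}; new: +{$}
  S→d S C: FOLLOW(S) ⊇ FIRST(C) = {b,c,d}; new: +{b,c,d}
  S→d S C: FOLLOW(C) ⊇ FOLLOW(S) ⊇ {$,b,c,d}; new: +{$}
  FOLLOW[S]={$,b,c,d}  FOLLOW[A]={$}  FOLLOW[B]={$,d}  FOLLOW[C]={$,a,b,c,d}
round 2:
  S→c A: FOLLOW(A) ⊇ FOLLOW(S) ⊇ {$,b,c,d}; new: +{b,c,d}
  S→d B: FOLLOW(B) ⊇ FOLLOW(S) ⊇ {$,b,c,d}; new: +{b,c}
  FOLLOW[S]={$,b,c,d}  FOLLOW[A]={$,b,c,d}  FOLLOW[B]={$,b,c,d}  FOLLOW[C]={$,a,b,c,d}
round 3: — fixpoint
  FOLLOW[S]={$,b,c,d}  FOLLOW[A]={$,b,c,d}  FOLLOW[B]={$,b,c,d}  FOLLOW[C]={$,a,b,c,d}

FOLLOW(C) = ["$", "a", "b", "c", "d"]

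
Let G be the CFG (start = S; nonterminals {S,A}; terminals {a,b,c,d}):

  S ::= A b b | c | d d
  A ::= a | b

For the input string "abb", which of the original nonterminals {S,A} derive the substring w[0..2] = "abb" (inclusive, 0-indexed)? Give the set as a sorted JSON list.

Convert to CNF:
  S -> A X2 | T1 T1 | c
  A -> a | b
  T0 -> b
  T1 -> d
  X2 -> T0 T0

CYK fill (cells [i..j] with 0 ≤ i ≤ j ≤ 2 only):
  cell(0,0) a: {A}
  cell(1,1) b: {A,T0}  orig:{A}
  cell(2,2) b: {A,T0}  orig:{A}
  cell(0,1) ab: ∅
  cell(1,2) bb: {X2}  orig:{}
  cell(0,2) abb: {S}

Original NTs in T[0,2] deriving "abb": ["S"]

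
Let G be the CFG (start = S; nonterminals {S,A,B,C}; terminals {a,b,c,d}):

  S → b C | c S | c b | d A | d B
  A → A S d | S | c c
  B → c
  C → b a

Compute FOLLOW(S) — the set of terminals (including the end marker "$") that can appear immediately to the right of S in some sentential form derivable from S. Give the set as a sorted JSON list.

Compute FIRST by fixpoint:
iter 1:
  A via A→c c: +{c}
  B via B→c: +{c}
  C via C→b a: +{b}
  S via S→b C: +{b}
  S via S→c S: +{c}
  S via S→d A: +{d}
  FIRST(S)={b,c,d}  FIRST(A)={c}  FIRST(B)={c}  FIRST(C)={b}
iter 2:
  A via A→S: +{b,d}
  FIRST(S)={b,c,d}  FIRST(A)={b,c,d}  FIRST(B)={c}  FIRST(C)={b}
iter 3: — fixpoint
  FIRST(S)={b,c,d}  FIRST(A)={b,c,d}  FIRST(B)={c}  FIRST(C)={b}

FOLLOW sets:
initialize: $ ∈ FOLLOW(S)
pass 1:
  A→A S d: FOLLOW(A) ⊇ FIRST(S) = {b,c,d}; new: +{b,c,d}
  A→A S d: FOLLOW(S) ⊇ FIRST(d) = {d}; new: +{d}
  A→S: FOLLOW(S) ⊇ FOLLOW(A) ⊇ {b,c,d}; new: +{b,c}
  S→b C: FOLLOW(C) ⊇ FOLLOW(S) ⊇ {$,b,c,d}; new: +{$,b,c,d}
  S→d A: FOLLOW(A) ⊇ FOLLOW(S) ⊇ {$,b,c,d}; new: +{$}
  S→d B: FOLLOW(B) ⊇ FOLLOW(S) ⊇ {$,b,c,d}; new: +{$,b,c,d}
  S: {$,b,c,d}  A: {$,b,c,d}  B: {$,b,c,d}  C: {$,b,c,d}
pass 2: — fixpoint
  S: {$,b,c,d}  A: {$,b,c,d}  B: {$,b,c,d}  C: {$,b,c,d}

FOLLOW(S) = ["$", "b", "c", "d"]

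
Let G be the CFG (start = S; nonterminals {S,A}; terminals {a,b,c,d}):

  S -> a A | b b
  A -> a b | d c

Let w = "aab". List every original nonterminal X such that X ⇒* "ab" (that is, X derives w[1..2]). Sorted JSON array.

CNF form of G:
  S -> T0 A | T1 T1
  A -> T0 T1 | T2 T3
  T0 -> a
  T1 -> b
  T2 -> d
  T3 -> c

CYK table (by increasing span) — only the sub-triangle for w[1..2]:
  cell(1,1) a: {T0}  orig:{}
  cell(2,2) b: {T1}  orig:{}
  cell(1,2) ab: {A}

Original NTs in T[1,2] deriving "ab": ["A"]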